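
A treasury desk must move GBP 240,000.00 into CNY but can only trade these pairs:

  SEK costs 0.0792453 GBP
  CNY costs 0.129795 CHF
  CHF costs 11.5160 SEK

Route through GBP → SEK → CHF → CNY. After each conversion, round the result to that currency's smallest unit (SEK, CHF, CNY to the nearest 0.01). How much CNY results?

GBP 240,000.00 ÷ 0.0792453 = SEK 3,028,570.78
SEK 3,028,570.78 ÷ 11.5160 = CHF 262,988.08
CHF 262,988.08 ÷ 0.129795 = CNY 2,026,180.36

CNY 2,026,180.36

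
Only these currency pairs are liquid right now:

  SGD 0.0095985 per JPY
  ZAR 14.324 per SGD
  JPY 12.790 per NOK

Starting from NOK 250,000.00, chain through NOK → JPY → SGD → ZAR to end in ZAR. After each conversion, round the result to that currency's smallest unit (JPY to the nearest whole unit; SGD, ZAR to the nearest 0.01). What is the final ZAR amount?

ZAR 439,620.75

NOK 250,000.00 × 12.790 = JPY 3,197,500
JPY 3,197,500 × 0.0095985 = SGD 30,691.20
SGD 30,691.20 × 14.324 = ZAR 439,620.75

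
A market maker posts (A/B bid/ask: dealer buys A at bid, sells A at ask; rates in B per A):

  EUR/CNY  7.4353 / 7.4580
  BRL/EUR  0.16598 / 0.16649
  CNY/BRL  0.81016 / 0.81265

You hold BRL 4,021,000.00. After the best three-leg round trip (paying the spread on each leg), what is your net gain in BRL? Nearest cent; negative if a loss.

Net result: BRL -693.85 (no profitable arbitrage after spreads)

Best loop BRL → EUR → CNY → BRL:
BRL 4,021,000.00 × 0.16598 (sell BRL at bid) = EUR 667,405.58
EUR 667,405.58 × 7.4353 (sell EUR at bid) = CNY 4,962,360.71
CNY 4,962,360.71 × 0.81016 (sell CNY at bid) = BRL 4,020,306.15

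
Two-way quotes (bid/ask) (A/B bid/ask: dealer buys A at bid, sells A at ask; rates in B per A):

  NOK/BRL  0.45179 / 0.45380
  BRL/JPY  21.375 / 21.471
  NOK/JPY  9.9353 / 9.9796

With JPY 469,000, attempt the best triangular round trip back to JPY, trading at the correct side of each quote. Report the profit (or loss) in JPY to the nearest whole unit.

Best loop JPY → BRL → NOK → JPY:
JPY 469,000 ÷ 21.471 (buy BRL at ask) = BRL 21,843.42
BRL 21,843.42 ÷ 0.45380 (buy NOK at ask) = NOK 48,134.46
NOK 48,134.46 × 9.9353 (sell NOK at bid) = JPY 478,230

Net profit: JPY 9,230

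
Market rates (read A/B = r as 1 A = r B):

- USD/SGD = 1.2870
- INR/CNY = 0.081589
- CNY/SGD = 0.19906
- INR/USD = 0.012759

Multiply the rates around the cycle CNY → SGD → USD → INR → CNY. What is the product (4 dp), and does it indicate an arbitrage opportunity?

0.9891 (arbitrage exists)

Around CNY → SGD → USD → INR → CNY: 1 × 0.19906 ÷ 1.2870 ÷ 0.012759 × 0.081589 = 0.989055
Product < 1; profitable direction is CNY → INR → USD → SGD → CNY.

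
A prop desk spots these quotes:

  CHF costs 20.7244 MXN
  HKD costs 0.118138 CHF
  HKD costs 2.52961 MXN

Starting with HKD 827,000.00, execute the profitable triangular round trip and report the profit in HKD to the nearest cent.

Profitable loop is HKD → MXN → CHF → HKD:
HKD 827,000.00 × 2.52961 = MXN 2,091,987.47
MXN 2,091,987.47 ÷ 20.7244 = CHF 100,943.21
CHF 100,943.21 ÷ 0.118138 = HKD 854,451.66
Profit = HKD 854,451.66 − HKD 827,000.00

Profit: HKD 27,451.66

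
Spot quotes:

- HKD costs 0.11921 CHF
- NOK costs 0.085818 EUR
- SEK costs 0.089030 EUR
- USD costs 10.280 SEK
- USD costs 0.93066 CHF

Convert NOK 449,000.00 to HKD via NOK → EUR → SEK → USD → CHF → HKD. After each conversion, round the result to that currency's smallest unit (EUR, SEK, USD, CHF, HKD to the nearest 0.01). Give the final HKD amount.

HKD 328,680.23

NOK 449,000.00 × 0.085818 = EUR 38,532.28
EUR 38,532.28 ÷ 0.089030 = SEK 432,801.08
SEK 432,801.08 ÷ 10.280 = USD 42,101.27
USD 42,101.27 × 0.93066 = CHF 39,181.97
CHF 39,181.97 ÷ 0.11921 = HKD 328,680.23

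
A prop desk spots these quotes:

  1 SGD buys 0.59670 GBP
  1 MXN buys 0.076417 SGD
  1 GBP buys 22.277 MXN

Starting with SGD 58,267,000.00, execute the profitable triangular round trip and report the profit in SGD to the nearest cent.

Profitable loop is SGD → GBP → MXN → SGD:
SGD 58,267,000.00 × 0.59670 = GBP 34,767,918.90
GBP 34,767,918.90 × 22.277 = MXN 774,524,929.34
MXN 774,524,929.34 × 0.076417 = SGD 59,186,871.53
Profit = SGD 59,186,871.53 − SGD 58,267,000.00

Profit: SGD 919,871.53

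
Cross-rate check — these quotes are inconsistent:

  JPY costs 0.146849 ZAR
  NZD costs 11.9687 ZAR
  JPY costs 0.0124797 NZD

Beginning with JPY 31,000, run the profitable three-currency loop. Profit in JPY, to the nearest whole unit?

Profitable loop is JPY → NZD → ZAR → JPY:
JPY 31,000 × 0.0124797 = NZD 386.87
NZD 386.87 × 11.9687 = ZAR 4,630.34
ZAR 4,630.34 ÷ 0.146849 = JPY 31,531
Profit = JPY 31,531 − JPY 31,000

Profit: JPY 531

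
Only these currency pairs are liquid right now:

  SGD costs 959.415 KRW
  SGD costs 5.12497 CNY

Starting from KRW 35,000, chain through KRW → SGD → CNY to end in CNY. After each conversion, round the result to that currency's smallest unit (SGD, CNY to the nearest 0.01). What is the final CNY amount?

KRW 35,000 ÷ 959.415 = SGD 36.48
SGD 36.48 × 5.12497 = CNY 186.96

CNY 186.96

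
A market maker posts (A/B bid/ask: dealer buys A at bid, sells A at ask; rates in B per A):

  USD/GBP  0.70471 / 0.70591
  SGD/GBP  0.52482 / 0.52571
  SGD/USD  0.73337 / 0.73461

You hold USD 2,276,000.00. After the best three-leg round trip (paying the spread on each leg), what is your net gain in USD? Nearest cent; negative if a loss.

Net profit: USD 27,437.67

Best loop USD → SGD → GBP → USD:
USD 2,276,000.00 ÷ 0.73461 (buy SGD at ask) = SGD 3,098,242.60
SGD 3,098,242.60 × 0.52482 (sell SGD at bid) = GBP 1,626,019.68
GBP 1,626,019.68 ÷ 0.70591 (buy USD at ask) = USD 2,303,437.67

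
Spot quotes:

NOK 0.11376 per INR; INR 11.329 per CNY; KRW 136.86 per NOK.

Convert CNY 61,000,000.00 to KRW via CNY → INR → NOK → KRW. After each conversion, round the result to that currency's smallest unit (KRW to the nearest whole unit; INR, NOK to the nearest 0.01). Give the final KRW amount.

CNY 61,000,000.00 × 11.329 = INR 691,069,000.00
INR 691,069,000.00 × 0.11376 = NOK 78,616,009.44
NOK 78,616,009.44 × 136.86 = KRW 10,759,387,052

KRW 10,759,387,052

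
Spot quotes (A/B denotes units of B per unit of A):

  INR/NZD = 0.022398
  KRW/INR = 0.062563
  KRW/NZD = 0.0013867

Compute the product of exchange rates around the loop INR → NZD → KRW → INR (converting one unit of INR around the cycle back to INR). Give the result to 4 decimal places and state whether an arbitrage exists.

Around INR → NZD → KRW → INR: 1 × 0.022398 ÷ 0.0013867 × 0.062563 = 1.010519
Product > 1; profitable direction is INR → NZD → KRW → INR.

1.0105 (arbitrage exists)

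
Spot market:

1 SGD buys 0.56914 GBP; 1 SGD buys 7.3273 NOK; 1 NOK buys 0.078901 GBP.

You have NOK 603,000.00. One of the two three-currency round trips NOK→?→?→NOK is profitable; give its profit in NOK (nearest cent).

Profitable loop is NOK → GBP → SGD → NOK:
NOK 603,000.00 × 0.078901 = GBP 47,577.30
GBP 47,577.30 ÷ 0.56914 = SGD 83,595.08
SGD 83,595.08 × 7.3273 = NOK 612,526.22
Profit = NOK 612,526.22 − NOK 603,000.00

Profit: NOK 9,526.22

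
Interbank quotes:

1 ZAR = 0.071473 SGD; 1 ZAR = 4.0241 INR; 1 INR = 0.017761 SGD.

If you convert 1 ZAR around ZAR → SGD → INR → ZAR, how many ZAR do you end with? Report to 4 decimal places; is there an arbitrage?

1.0000 (no arbitrage)

Around ZAR → SGD → INR → ZAR: 1 × 0.071473 ÷ 0.017761 ÷ 4.0241 = 1.000013
Product ≈ 1 (deviation 0.001%, within rounding noise).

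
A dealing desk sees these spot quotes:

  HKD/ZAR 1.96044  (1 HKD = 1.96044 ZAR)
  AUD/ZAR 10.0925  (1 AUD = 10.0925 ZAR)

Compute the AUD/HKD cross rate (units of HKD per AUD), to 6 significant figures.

AUD/HKD = 5.14808

1 AUD × 10.0925 = 10.0925 ZAR
10.0925 ZAR ÷ 1.96044 = 5.14808 HKD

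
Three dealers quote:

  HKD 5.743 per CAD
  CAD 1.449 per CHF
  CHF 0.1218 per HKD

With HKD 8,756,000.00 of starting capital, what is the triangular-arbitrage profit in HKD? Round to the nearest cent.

Profit: HKD 118,834.09

Profitable loop is HKD → CHF → CAD → HKD:
HKD 8,756,000.00 × 0.1218 = CHF 1,066,480.80
CHF 1,066,480.80 × 1.449 = CAD 1,545,330.68
CAD 1,545,330.68 × 5.743 = HKD 8,874,834.09
Profit = HKD 8,874,834.09 − HKD 8,756,000.00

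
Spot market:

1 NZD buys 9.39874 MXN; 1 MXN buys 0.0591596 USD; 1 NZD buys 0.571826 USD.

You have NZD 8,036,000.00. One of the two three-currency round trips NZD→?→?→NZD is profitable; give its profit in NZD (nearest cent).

Profit: NZD 228,354.95

Profitable loop is NZD → USD → MXN → NZD:
NZD 8,036,000.00 × 0.571826 = USD 4,595,193.74
USD 4,595,193.74 ÷ 0.0591596 = MXN 77,674,523.42
MXN 77,674,523.42 ÷ 9.39874 = NZD 8,264,354.95
Profit = NZD 8,264,354.95 − NZD 8,036,000.00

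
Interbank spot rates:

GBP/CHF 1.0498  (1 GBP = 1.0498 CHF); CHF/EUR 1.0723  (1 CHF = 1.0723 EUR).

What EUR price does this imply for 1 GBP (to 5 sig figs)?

1 GBP × 1.0498 = 1.0498 CHF
1.0498 CHF × 1.0723 = 1.1257 EUR

GBP/EUR = 1.1257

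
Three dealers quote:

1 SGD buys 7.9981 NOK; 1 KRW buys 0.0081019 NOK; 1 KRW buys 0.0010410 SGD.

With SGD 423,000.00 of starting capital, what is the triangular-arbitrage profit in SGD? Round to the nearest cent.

Profit: SGD 11,701.41

Profitable loop is SGD → NOK → KRW → SGD:
SGD 423,000.00 × 7.9981 = NOK 3,383,196.30
NOK 3,383,196.30 ÷ 0.0081019 = KRW 417,580,605
KRW 417,580,605 × 0.0010410 = SGD 434,701.41
Profit = SGD 434,701.41 − SGD 423,000.00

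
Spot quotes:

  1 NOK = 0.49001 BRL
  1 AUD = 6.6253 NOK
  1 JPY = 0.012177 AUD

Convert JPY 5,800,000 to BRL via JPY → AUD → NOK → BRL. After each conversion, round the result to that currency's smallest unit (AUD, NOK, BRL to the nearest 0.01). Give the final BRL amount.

JPY 5,800,000 × 0.012177 = AUD 70,626.60
AUD 70,626.60 × 6.6253 = NOK 467,922.41
NOK 467,922.41 × 0.49001 = BRL 229,286.66

BRL 229,286.66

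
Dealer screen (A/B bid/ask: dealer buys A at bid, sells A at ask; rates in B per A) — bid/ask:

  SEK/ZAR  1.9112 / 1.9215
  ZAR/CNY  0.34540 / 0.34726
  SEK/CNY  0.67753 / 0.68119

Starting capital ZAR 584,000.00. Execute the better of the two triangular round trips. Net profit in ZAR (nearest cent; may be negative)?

Best loop ZAR → SEK → CNY → ZAR:
ZAR 584,000.00 ÷ 1.9215 (buy SEK at ask) = SEK 303,929.22
SEK 303,929.22 × 0.67753 (sell SEK at bid) = CNY 205,921.17
CNY 205,921.17 ÷ 0.34726 (buy ZAR at ask) = ZAR 592,988.44

Net profit: ZAR 8,988.44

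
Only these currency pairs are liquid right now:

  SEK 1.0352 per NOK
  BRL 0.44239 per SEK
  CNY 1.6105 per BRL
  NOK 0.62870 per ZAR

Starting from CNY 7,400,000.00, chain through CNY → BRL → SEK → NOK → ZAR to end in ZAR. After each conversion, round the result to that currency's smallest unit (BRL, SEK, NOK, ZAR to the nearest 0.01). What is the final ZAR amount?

CNY 7,400,000.00 ÷ 1.6105 = BRL 4,594,846.32
BRL 4,594,846.32 ÷ 0.44239 = SEK 10,386,415.43
SEK 10,386,415.43 ÷ 1.0352 = NOK 10,033,245.20
NOK 10,033,245.20 ÷ 0.62870 = ZAR 15,958,716.72

ZAR 15,958,716.72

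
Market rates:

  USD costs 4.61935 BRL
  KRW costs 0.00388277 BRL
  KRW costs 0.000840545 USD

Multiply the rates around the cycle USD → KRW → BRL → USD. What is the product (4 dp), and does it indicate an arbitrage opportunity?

Around USD → KRW → BRL → USD: 1 ÷ 0.000840545 × 0.00388277 ÷ 4.61935 = 1.000000
Product ≈ 1 (deviation 0.000%, within rounding noise).

1.0000 (no arbitrage)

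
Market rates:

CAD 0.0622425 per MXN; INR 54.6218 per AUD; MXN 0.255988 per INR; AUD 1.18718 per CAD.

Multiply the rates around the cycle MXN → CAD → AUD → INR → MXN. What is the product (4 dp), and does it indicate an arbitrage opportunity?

Around MXN → CAD → AUD → INR → MXN: 1 × 0.0622425 × 1.18718 × 54.6218 × 0.255988 = 1.033211
Product > 1; profitable direction is MXN → CAD → AUD → INR → MXN.

1.0332 (arbitrage exists)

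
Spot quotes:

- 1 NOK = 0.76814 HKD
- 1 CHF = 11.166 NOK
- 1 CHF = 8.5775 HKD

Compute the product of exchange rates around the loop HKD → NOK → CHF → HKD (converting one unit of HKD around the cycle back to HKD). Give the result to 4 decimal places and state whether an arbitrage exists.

Around HKD → NOK → CHF → HKD: 1 ÷ 0.76814 ÷ 11.166 × 8.5775 = 1.000052
Product ≈ 1 (deviation 0.005%, within rounding noise).

1.0001 (no arbitrage)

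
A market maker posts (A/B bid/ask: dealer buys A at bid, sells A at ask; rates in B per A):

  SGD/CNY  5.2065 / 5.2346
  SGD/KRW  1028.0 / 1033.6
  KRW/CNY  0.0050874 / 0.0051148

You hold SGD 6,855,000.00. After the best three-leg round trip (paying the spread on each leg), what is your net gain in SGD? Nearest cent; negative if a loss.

Best loop SGD → KRW → CNY → SGD:
SGD 6,855,000.00 × 1028.0 (sell SGD at bid) = KRW 7,046,940,000
KRW 7,046,940,000 × 0.0050874 (sell KRW at bid) = CNY 35,850,602.56
CNY 35,850,602.56 ÷ 5.2346 (buy SGD at ask) = SGD 6,848,775.94

Net result: SGD -6,224.06 (no profitable arbitrage after spreads)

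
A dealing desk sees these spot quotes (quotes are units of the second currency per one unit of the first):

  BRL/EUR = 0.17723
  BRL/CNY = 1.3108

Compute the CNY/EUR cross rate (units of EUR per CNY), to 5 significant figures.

CNY/EUR = 0.13521

1 CNY ÷ 1.3108 = 0.762893 BRL
0.762893 BRL × 0.17723 = 0.135208 EUR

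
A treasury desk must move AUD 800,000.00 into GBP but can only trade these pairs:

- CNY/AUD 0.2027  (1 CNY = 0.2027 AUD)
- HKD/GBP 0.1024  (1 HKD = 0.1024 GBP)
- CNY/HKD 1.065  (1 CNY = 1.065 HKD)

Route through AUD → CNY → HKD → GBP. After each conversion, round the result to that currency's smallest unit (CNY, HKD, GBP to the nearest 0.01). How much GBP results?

GBP 430,413.42

AUD 800,000.00 ÷ 0.2027 = CNY 3,946,719.29
CNY 3,946,719.29 × 1.065 = HKD 4,203,256.04
HKD 4,203,256.04 × 0.1024 = GBP 430,413.42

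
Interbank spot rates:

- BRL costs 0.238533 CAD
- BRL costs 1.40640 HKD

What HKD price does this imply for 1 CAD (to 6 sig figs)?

CAD/HKD = 5.89604

1 CAD ÷ 0.238533 = 4.19229 BRL
4.19229 BRL × 1.40640 = 5.89604 HKD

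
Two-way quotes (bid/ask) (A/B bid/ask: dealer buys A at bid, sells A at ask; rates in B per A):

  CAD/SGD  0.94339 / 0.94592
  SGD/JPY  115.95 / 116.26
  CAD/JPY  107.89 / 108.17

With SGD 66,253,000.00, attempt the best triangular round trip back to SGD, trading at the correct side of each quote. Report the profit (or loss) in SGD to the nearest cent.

Best loop SGD → JPY → CAD → SGD:
SGD 66,253,000.00 × 115.95 (sell SGD at bid) = JPY 7,682,035,350
JPY 7,682,035,350 ÷ 108.17 (buy CAD at ask) = CAD 71,018,169.09
CAD 71,018,169.09 × 0.94339 (sell CAD at bid) = SGD 66,997,830.53

Net profit: SGD 744,830.53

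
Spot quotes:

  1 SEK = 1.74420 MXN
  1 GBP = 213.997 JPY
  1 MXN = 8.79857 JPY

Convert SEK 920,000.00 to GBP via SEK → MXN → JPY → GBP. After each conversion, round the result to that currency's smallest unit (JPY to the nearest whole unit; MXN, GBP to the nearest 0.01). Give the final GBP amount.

SEK 920,000.00 × 1.74420 = MXN 1,604,664.00
MXN 1,604,664.00 × 8.79857 = JPY 14,118,749
JPY 14,118,749 ÷ 213.997 = GBP 65,976.39

GBP 65,976.39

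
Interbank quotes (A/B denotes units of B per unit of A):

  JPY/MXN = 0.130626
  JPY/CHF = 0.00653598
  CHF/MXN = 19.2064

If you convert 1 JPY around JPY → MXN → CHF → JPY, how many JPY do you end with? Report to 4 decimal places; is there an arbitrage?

Around JPY → MXN → CHF → JPY: 1 × 0.130626 ÷ 19.2064 ÷ 0.00653598 = 1.040574
Product > 1; profitable direction is JPY → MXN → CHF → JPY.

1.0406 (arbitrage exists)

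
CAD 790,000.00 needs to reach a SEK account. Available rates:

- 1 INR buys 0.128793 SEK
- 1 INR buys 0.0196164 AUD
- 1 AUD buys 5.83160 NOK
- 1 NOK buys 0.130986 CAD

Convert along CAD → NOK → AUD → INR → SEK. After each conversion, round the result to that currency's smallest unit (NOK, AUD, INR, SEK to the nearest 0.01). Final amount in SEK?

SEK 6,790,276.15

CAD 790,000.00 ÷ 0.130986 = NOK 6,031,178.90
NOK 6,031,178.90 ÷ 5.83160 = AUD 1,034,223.70
AUD 1,034,223.70 ÷ 0.0196164 = INR 52,722,400.64
INR 52,722,400.64 × 0.128793 = SEK 6,790,276.15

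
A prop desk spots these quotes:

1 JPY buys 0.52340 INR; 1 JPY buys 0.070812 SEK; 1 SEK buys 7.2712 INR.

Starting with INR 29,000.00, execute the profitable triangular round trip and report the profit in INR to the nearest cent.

Profitable loop is INR → SEK → JPY → INR:
INR 29,000.00 ÷ 7.2712 = SEK 3,988.34
SEK 3,988.34 ÷ 0.070812 = JPY 56,323
JPY 56,323 × 0.52340 = INR 29,479.41
Profit = INR 29,479.41 − INR 29,000.00

Profit: INR 479.41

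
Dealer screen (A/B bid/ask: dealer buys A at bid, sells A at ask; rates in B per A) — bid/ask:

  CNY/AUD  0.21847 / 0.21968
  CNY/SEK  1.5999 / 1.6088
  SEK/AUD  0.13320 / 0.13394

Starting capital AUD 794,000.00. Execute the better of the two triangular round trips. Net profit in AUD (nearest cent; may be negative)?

Best loop AUD → SEK → CNY → AUD:
AUD 794,000.00 ÷ 0.13394 (buy SEK at ask) = SEK 5,928,027.47
SEK 5,928,027.47 ÷ 1.6088 (buy CNY at ask) = CNY 3,684,751.04
CNY 3,684,751.04 × 0.21847 (sell CNY at bid) = AUD 805,007.56

Net profit: AUD 11,007.56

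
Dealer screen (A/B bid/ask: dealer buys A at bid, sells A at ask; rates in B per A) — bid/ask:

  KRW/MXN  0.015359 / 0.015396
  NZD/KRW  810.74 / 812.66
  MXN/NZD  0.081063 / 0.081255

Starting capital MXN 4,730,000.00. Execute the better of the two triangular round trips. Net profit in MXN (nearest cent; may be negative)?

Net profit: MXN 44,505.02

Best loop MXN → NZD → KRW → MXN:
MXN 4,730,000.00 × 0.081063 (sell MXN at bid) = NZD 383,427.99
NZD 383,427.99 × 810.74 (sell NZD at bid) = KRW 310,860,409
KRW 310,860,409 × 0.015359 (sell KRW at bid) = MXN 4,774,505.02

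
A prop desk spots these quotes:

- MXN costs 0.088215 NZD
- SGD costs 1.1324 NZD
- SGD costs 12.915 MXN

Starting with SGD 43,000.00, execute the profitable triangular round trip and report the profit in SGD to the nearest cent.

Profit: SGD 261.89

Profitable loop is SGD → MXN → NZD → SGD:
SGD 43,000.00 × 12.915 = MXN 555,345.00
MXN 555,345.00 × 0.088215 = NZD 48,989.76
NZD 48,989.76 ÷ 1.1324 = SGD 43,261.89
Profit = SGD 43,261.89 − SGD 43,000.00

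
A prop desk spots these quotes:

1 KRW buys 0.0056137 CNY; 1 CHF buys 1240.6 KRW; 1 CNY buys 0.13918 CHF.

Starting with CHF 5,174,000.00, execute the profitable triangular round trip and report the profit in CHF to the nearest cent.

Profit: CHF 163,877.66

Profitable loop is CHF → CNY → KRW → CHF:
CHF 5,174,000.00 ÷ 0.13918 = CNY 37,174,881.45
CNY 37,174,881.45 ÷ 0.0056137 = KRW 6,622,171,019
KRW 6,622,171,019 ÷ 1240.6 = CHF 5,337,877.66
Profit = CHF 5,337,877.66 − CHF 5,174,000.00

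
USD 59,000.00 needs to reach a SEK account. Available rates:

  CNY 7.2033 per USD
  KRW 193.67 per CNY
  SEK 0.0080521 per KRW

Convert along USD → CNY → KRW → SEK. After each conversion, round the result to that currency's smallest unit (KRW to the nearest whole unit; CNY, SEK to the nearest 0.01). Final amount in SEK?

SEK 662,758.08

USD 59,000.00 × 7.2033 = CNY 424,994.70
CNY 424,994.70 × 193.67 = KRW 82,308,724
KRW 82,308,724 × 0.0080521 = SEK 662,758.08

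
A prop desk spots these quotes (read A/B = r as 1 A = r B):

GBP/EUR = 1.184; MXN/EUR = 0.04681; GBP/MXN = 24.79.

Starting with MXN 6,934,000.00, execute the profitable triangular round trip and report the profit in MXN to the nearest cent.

Profitable loop is MXN → GBP → EUR → MXN:
MXN 6,934,000.00 ÷ 24.79 = GBP 279,709.56
GBP 279,709.56 × 1.184 = EUR 331,176.12
EUR 331,176.12 ÷ 0.04681 = MXN 7,074,901.08
Profit = MXN 7,074,901.08 − MXN 6,934,000.00

Profit: MXN 140,901.08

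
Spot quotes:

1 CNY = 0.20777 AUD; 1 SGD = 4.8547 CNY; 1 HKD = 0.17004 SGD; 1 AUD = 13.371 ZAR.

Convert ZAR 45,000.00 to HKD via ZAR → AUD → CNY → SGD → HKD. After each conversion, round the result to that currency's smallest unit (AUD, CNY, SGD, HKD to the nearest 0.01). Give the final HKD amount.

ZAR 45,000.00 ÷ 13.371 = AUD 3,365.49
AUD 3,365.49 ÷ 0.20777 = CNY 16,198.15
CNY 16,198.15 ÷ 4.8547 = SGD 3,336.59
SGD 3,336.59 ÷ 0.17004 = HKD 19,622.38

HKD 19,622.38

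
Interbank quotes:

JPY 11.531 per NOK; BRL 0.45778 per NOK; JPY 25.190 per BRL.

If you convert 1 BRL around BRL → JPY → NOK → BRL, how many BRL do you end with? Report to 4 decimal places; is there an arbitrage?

Around BRL → JPY → NOK → BRL: 1 × 25.190 ÷ 11.531 × 0.45778 = 1.000041
Product ≈ 1 (deviation 0.004%, within rounding noise).

1.0000 (no arbitrage)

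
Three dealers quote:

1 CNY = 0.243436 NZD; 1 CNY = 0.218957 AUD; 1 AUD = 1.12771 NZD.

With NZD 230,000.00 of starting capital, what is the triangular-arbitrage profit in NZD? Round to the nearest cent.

Profit: NZD 3,291.71

Profitable loop is NZD → CNY → AUD → NZD:
NZD 230,000.00 ÷ 0.243436 = CNY 944,806.85
CNY 944,806.85 × 0.218957 = AUD 206,872.07
AUD 206,872.07 × 1.12771 = NZD 233,291.71
Profit = NZD 233,291.71 − NZD 230,000.00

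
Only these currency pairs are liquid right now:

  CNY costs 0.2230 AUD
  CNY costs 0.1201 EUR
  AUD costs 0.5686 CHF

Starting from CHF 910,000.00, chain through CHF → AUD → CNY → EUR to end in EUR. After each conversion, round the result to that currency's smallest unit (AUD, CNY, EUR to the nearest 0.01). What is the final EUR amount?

EUR 861,931.36

CHF 910,000.00 ÷ 0.5686 = AUD 1,600,422.09
AUD 1,600,422.09 ÷ 0.2230 = CNY 7,176,780.67
CNY 7,176,780.67 × 0.1201 = EUR 861,931.36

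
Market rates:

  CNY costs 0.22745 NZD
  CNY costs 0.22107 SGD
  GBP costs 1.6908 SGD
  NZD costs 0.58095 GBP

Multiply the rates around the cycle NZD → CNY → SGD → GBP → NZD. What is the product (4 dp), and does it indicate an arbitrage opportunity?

0.9895 (arbitrage exists)

Around NZD → CNY → SGD → GBP → NZD: 1 ÷ 0.22745 × 0.22107 ÷ 1.6908 ÷ 0.58095 = 0.989493
Product < 1; profitable direction is NZD → GBP → SGD → CNY → NZD.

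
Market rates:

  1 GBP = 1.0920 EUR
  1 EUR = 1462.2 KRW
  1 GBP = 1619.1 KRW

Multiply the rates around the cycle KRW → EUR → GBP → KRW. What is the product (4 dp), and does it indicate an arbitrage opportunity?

1.0140 (arbitrage exists)

Around KRW → EUR → GBP → KRW: 1 ÷ 1462.2 ÷ 1.0920 × 1619.1 = 1.014015
Product > 1; profitable direction is KRW → EUR → GBP → KRW.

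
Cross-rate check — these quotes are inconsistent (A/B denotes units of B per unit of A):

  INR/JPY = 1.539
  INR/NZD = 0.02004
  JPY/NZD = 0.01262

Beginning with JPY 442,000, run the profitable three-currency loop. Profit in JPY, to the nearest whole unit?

Profitable loop is JPY → INR → NZD → JPY:
JPY 442,000 ÷ 1.539 = INR 287,199.48
INR 287,199.48 × 0.02004 = NZD 5,755.48
NZD 5,755.48 ÷ 0.01262 = JPY 456,060
Profit = JPY 456,060 − JPY 442,000

Profit: JPY 14,060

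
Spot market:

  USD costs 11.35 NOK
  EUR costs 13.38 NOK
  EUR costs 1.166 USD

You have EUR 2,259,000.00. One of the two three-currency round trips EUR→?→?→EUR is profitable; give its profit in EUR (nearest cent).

Profit: EUR 24,904.46

Profitable loop is EUR → NOK → USD → EUR:
EUR 2,259,000.00 × 13.38 = NOK 30,225,420.00
NOK 30,225,420.00 ÷ 11.35 = USD 2,663,032.60
USD 2,663,032.60 ÷ 1.166 = EUR 2,283,904.46
Profit = EUR 2,283,904.46 − EUR 2,259,000.00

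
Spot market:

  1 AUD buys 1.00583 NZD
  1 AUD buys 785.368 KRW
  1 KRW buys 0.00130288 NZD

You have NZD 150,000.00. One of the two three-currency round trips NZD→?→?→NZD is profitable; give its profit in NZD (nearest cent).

Profit: NZD 2,596.40

Profitable loop is NZD → AUD → KRW → NZD:
NZD 150,000.00 ÷ 1.00583 = AUD 149,130.57
AUD 149,130.57 × 785.368 = KRW 117,122,377
KRW 117,122,377 × 0.00130288 = NZD 152,596.40
Profit = NZD 152,596.40 − NZD 150,000.00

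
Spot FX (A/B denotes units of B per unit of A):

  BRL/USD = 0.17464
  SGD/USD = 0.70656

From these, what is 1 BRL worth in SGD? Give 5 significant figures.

1 BRL × 0.17464 = 0.17464 USD
0.17464 USD ÷ 0.70656 = 0.247169 SGD

BRL/SGD = 0.24717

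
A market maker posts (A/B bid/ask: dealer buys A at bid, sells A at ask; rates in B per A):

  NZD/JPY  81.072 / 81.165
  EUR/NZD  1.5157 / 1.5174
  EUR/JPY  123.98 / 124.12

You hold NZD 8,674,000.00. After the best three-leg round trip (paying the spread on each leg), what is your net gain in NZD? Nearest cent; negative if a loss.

Net profit: NZD 57,767.78

Best loop NZD → EUR → JPY → NZD:
NZD 8,674,000.00 ÷ 1.5174 (buy EUR at ask) = EUR 5,716,356.93
EUR 5,716,356.93 × 123.98 (sell EUR at bid) = JPY 708,713,932
JPY 708,713,932 ÷ 81.165 (buy NZD at ask) = NZD 8,731,767.78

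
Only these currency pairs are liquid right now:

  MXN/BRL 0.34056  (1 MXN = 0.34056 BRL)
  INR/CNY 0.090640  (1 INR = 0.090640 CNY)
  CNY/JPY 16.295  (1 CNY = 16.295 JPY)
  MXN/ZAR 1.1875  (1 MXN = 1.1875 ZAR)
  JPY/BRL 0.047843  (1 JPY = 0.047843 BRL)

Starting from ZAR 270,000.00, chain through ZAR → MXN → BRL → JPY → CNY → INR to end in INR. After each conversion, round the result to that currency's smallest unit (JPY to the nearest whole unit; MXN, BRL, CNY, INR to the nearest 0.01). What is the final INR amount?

INR 1,095,799.76

ZAR 270,000.00 ÷ 1.1875 = MXN 227,368.42
MXN 227,368.42 × 0.34056 = BRL 77,432.59
BRL 77,432.59 ÷ 0.047843 = JPY 1,618,473
JPY 1,618,473 ÷ 16.295 = CNY 99,323.29
CNY 99,323.29 ÷ 0.090640 = INR 1,095,799.76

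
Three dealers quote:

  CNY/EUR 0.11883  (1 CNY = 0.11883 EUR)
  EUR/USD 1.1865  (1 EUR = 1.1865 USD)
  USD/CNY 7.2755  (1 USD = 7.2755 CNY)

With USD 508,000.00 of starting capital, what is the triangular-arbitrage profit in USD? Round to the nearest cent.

Profitable loop is USD → CNY → EUR → USD:
USD 508,000.00 × 7.2755 = CNY 3,695,954.00
CNY 3,695,954.00 × 0.11883 = EUR 439,190.21
EUR 439,190.21 × 1.1865 = USD 521,099.19
Profit = USD 521,099.19 − USD 508,000.00

Profit: USD 13,099.19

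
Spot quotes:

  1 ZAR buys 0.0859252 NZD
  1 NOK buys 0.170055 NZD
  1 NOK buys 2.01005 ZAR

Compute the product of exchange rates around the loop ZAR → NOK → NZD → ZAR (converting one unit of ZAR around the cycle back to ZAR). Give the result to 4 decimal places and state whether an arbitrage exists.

0.9846 (arbitrage exists)

Around ZAR → NOK → NZD → ZAR: 1 ÷ 2.01005 × 0.170055 ÷ 0.0859252 = 0.984605
Product < 1; profitable direction is ZAR → NZD → NOK → ZAR.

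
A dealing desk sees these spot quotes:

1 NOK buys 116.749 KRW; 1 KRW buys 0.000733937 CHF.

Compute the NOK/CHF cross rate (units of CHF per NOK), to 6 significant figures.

1 NOK × 116.749 = 116.749 KRW
116.749 KRW × 0.000733937 = 0.0856864 CHF

NOK/CHF = 0.0856864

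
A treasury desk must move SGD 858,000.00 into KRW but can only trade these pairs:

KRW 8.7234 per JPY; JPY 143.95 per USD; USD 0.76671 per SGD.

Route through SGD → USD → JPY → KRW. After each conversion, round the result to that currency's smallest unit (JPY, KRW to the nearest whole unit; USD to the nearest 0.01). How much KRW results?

SGD 858,000.00 × 0.76671 = USD 657,837.18
USD 657,837.18 × 143.95 = JPY 94,695,662
JPY 94,695,662 × 8.7234 = KRW 826,068,138

KRW 826,068,138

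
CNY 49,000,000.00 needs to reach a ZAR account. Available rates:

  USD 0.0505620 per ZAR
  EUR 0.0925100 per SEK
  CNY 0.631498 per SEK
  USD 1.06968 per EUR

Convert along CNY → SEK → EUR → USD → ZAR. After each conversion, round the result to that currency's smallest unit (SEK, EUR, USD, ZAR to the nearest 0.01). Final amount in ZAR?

ZAR 151,859,656.46

CNY 49,000,000.00 ÷ 0.631498 = SEK 77,593,278.21
SEK 77,593,278.21 × 0.0925100 = EUR 7,178,154.17
EUR 7,178,154.17 × 1.06968 = USD 7,678,327.95
USD 7,678,327.95 ÷ 0.0505620 = ZAR 151,859,656.46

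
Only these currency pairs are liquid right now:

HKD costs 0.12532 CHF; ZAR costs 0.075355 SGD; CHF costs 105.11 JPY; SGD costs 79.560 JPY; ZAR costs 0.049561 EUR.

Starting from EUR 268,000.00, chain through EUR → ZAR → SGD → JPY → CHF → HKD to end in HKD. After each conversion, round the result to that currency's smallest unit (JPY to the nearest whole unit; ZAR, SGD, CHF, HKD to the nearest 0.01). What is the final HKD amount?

EUR 268,000.00 ÷ 0.049561 = ZAR 5,407,477.65
ZAR 5,407,477.65 × 0.075355 = SGD 407,480.48
SGD 407,480.48 × 79.560 = JPY 32,419,147
JPY 32,419,147 ÷ 105.11 = CHF 308,430.66
CHF 308,430.66 ÷ 0.12532 = HKD 2,461,144.75

HKD 2,461,144.75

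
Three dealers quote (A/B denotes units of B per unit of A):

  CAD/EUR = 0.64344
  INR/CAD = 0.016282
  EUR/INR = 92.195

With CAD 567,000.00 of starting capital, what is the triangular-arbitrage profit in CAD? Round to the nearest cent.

Profitable loop is CAD → INR → EUR → CAD:
CAD 567,000.00 ÷ 0.016282 = INR 34,823,731.73
INR 34,823,731.73 ÷ 92.195 = EUR 377,718.22
EUR 377,718.22 ÷ 0.64344 = CAD 587,029.44
Profit = CAD 587,029.44 − CAD 567,000.00

Profit: CAD 20,029.44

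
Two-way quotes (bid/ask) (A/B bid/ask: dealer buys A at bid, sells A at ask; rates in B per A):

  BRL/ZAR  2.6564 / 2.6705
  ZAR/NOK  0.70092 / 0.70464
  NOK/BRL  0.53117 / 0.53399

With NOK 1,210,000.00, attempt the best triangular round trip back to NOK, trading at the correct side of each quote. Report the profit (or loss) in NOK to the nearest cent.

Best loop NOK → ZAR → BRL → NOK:
NOK 1,210,000.00 ÷ 0.70464 (buy ZAR at ask) = ZAR 1,717,188.92
ZAR 1,717,188.92 ÷ 2.6705 (buy BRL at ask) = BRL 643,021.50
BRL 643,021.50 ÷ 0.53399 (buy NOK at ask) = NOK 1,204,182.66

Net result: NOK -5,817.34 (no profitable arbitrage after spreads)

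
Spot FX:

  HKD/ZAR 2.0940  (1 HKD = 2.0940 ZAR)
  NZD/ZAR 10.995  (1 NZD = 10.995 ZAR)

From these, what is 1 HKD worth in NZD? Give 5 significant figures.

1 HKD × 2.0940 = 2.094 ZAR
2.094 ZAR ÷ 10.995 = 0.19045 NZD

HKD/NZD = 0.19045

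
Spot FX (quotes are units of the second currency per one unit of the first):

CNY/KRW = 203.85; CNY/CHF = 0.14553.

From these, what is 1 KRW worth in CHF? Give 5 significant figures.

KRW/CHF = 0.00071391

1 KRW ÷ 203.85 = 0.00490557 CNY
0.00490557 CNY × 0.14553 = 0.000713907 CHF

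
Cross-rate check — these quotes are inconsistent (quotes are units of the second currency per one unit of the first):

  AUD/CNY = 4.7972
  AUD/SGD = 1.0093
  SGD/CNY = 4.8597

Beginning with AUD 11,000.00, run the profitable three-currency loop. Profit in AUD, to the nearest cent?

Profitable loop is AUD → SGD → CNY → AUD:
AUD 11,000.00 × 1.0093 = SGD 11,102.30
SGD 11,102.30 × 4.8597 = CNY 53,953.85
CNY 53,953.85 ÷ 4.7972 = AUD 11,246.95
Profit = AUD 11,246.95 − AUD 11,000.00

Profit: AUD 246.95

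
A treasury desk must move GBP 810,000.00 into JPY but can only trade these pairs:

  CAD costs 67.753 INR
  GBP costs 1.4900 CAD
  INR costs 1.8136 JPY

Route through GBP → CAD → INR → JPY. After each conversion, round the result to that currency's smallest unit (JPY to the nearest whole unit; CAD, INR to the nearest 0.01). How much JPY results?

GBP 810,000.00 × 1.4900 = CAD 1,206,900.00
CAD 1,206,900.00 × 67.753 = INR 81,771,095.70
INR 81,771,095.70 × 1.8136 = JPY 148,300,059

JPY 148,300,059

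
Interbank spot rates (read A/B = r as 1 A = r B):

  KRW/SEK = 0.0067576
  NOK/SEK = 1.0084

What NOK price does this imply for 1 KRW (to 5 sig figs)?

1 KRW × 0.0067576 = 0.0067576 SEK
0.0067576 SEK ÷ 1.0084 = 0.00670131 NOK

KRW/NOK = 0.0067013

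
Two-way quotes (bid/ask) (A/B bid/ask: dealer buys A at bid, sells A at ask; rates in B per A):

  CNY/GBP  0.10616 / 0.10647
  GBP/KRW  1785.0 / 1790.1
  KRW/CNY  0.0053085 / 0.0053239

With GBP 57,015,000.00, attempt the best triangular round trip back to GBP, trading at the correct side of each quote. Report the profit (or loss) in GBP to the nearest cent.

Best loop GBP → KRW → CNY → GBP:
GBP 57,015,000.00 × 1785.0 (sell GBP at bid) = KRW 101,771,775,000
KRW 101,771,775,000 × 0.0053085 (sell KRW at bid) = CNY 540,255,467.59
CNY 540,255,467.59 × 0.10616 (sell CNY at bid) = GBP 57,353,520.44

Net profit: GBP 338,520.44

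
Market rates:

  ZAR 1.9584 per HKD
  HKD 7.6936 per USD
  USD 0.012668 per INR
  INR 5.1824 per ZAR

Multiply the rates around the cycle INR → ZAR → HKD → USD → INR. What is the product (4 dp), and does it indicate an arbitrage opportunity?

Around INR → ZAR → HKD → USD → INR: 1 ÷ 5.1824 ÷ 1.9584 ÷ 7.6936 ÷ 0.012668 = 1.010951
Product > 1; profitable direction is INR → ZAR → HKD → USD → INR.

1.0110 (arbitrage exists)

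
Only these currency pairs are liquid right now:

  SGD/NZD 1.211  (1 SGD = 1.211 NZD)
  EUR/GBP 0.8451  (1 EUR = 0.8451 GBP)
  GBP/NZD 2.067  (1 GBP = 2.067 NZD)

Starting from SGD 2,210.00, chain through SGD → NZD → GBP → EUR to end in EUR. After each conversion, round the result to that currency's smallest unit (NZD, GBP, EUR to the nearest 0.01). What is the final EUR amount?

EUR 1,532.10

SGD 2,210.00 × 1.211 = NZD 2,676.31
NZD 2,676.31 ÷ 2.067 = GBP 1,294.78
GBP 1,294.78 ÷ 0.8451 = EUR 1,532.10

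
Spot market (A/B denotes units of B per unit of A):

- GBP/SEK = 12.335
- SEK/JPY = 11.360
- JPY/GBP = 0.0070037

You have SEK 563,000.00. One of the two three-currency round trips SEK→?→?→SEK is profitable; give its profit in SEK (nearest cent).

Profitable loop is SEK → GBP → JPY → SEK:
SEK 563,000.00 ÷ 12.335 = GBP 45,642.48
GBP 45,642.48 ÷ 0.0070037 = JPY 6,516,910
JPY 6,516,910 ÷ 11.360 = SEK 573,671.63
Profit = SEK 573,671.63 − SEK 563,000.00

Profit: SEK 10,671.63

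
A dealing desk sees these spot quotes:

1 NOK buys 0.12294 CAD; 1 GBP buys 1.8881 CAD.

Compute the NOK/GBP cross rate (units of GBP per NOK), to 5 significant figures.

NOK/GBP = 0.065113

1 NOK × 0.12294 = 0.12294 CAD
0.12294 CAD ÷ 1.8881 = 0.0651131 GBP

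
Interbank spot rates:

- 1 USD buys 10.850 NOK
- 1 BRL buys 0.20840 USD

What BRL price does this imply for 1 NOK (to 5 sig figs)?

1 NOK ÷ 10.850 = 0.0921659 USD
0.0921659 USD ÷ 0.20840 = 0.442255 BRL

NOK/BRL = 0.44225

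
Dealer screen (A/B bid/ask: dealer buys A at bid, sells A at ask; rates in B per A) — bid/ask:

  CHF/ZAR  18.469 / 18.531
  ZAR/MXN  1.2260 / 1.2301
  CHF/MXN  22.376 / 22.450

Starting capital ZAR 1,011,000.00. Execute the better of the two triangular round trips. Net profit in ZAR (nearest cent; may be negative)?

Net profit: ZAR 8,691.18

Best loop ZAR → MXN → CHF → ZAR:
ZAR 1,011,000.00 × 1.2260 (sell ZAR at bid) = MXN 1,239,486.00
MXN 1,239,486.00 ÷ 22.450 (buy CHF at ask) = CHF 55,210.96
CHF 55,210.96 × 18.469 (sell CHF at bid) = ZAR 1,019,691.18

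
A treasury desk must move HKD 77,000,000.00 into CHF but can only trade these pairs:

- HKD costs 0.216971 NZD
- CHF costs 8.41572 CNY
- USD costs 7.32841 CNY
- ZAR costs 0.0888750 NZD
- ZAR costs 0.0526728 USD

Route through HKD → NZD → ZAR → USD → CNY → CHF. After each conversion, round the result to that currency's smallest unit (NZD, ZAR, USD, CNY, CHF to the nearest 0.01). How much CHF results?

CHF 8,622,191.98

HKD 77,000,000.00 × 0.216971 = NZD 16,706,767.00
NZD 16,706,767.00 ÷ 0.0888750 = ZAR 187,980,500.70
ZAR 187,980,500.70 × 0.0526728 = USD 9,901,459.32
USD 9,901,459.32 × 7.32841 = CNY 72,561,953.50
CNY 72,561,953.50 ÷ 8.41572 = CHF 8,622,191.98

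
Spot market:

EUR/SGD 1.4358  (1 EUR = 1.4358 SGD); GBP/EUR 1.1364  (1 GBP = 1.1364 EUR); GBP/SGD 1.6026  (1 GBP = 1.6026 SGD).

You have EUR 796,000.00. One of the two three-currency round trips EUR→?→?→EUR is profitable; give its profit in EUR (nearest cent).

Profit: EUR 14,425.51

Profitable loop is EUR → SGD → GBP → EUR:
EUR 796,000.00 × 1.4358 = SGD 1,142,896.80
SGD 1,142,896.80 ÷ 1.6026 = GBP 713,151.63
GBP 713,151.63 × 1.1364 = EUR 810,425.51
Profit = EUR 810,425.51 − EUR 796,000.00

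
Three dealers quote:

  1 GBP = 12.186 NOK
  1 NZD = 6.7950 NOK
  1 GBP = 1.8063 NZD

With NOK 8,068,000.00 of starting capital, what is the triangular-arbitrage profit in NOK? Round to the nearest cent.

Profit: NOK 58,135.48

Profitable loop is NOK → GBP → NZD → NOK:
NOK 8,068,000.00 ÷ 12.186 = GBP 662,071.23
GBP 662,071.23 × 1.8063 = NZD 1,195,899.26
NZD 1,195,899.26 × 6.7950 = NOK 8,126,135.48
Profit = NOK 8,126,135.48 − NOK 8,068,000.00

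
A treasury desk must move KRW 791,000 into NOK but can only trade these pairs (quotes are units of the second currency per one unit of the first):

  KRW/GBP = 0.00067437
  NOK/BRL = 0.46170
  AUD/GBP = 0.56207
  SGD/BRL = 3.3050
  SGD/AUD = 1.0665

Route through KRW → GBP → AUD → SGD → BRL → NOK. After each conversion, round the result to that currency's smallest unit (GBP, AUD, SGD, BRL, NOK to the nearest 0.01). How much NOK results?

NOK 6,369.98

KRW 791,000 × 0.00067437 = GBP 533.43
GBP 533.43 ÷ 0.56207 = AUD 949.05
AUD 949.05 ÷ 1.0665 = SGD 889.87
SGD 889.87 × 3.3050 = BRL 2,941.02
BRL 2,941.02 ÷ 0.46170 = NOK 6,369.98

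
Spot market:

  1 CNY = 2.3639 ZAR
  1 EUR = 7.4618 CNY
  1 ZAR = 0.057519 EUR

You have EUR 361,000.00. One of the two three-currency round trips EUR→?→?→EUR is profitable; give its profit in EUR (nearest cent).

Profit: EUR 5,261.47

Profitable loop is EUR → CNY → ZAR → EUR:
EUR 361,000.00 × 7.4618 = CNY 2,693,709.80
CNY 2,693,709.80 × 2.3639 = ZAR 6,367,660.60
ZAR 6,367,660.60 × 0.057519 = EUR 366,261.47
Profit = EUR 366,261.47 − EUR 361,000.00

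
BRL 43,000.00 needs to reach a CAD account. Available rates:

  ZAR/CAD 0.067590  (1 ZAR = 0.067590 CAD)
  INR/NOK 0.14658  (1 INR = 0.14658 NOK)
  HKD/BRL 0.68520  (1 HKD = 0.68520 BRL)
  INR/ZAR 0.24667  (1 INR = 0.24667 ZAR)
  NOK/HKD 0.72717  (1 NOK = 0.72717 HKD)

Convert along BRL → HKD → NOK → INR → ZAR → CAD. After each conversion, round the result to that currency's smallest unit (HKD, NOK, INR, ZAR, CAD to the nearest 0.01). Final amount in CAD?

CAD 9,816.10

BRL 43,000.00 ÷ 0.68520 = HKD 62,755.40
HKD 62,755.40 ÷ 0.72717 = NOK 86,300.86
NOK 86,300.86 ÷ 0.14658 = INR 588,762.86
INR 588,762.86 × 0.24667 = ZAR 145,230.13
ZAR 145,230.13 × 0.067590 = CAD 9,816.10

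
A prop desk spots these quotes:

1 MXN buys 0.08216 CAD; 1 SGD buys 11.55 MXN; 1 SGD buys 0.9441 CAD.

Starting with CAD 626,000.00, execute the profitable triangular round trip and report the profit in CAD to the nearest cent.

Profitable loop is CAD → SGD → MXN → CAD:
CAD 626,000.00 ÷ 0.9441 = SGD 663,065.35
SGD 663,065.35 × 11.55 = MXN 7,658,404.83
MXN 7,658,404.83 × 0.08216 = CAD 629,214.54
Profit = CAD 629,214.54 − CAD 626,000.00

Profit: CAD 3,214.54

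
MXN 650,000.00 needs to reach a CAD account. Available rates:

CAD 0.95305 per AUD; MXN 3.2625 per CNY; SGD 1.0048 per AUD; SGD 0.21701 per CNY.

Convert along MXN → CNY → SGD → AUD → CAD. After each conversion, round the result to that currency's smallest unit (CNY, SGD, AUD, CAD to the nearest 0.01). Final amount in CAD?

CAD 41,008.95

MXN 650,000.00 ÷ 3.2625 = CNY 199,233.72
CNY 199,233.72 × 0.21701 = SGD 43,235.71
SGD 43,235.71 ÷ 1.0048 = AUD 43,029.17
AUD 43,029.17 × 0.95305 = CAD 41,008.95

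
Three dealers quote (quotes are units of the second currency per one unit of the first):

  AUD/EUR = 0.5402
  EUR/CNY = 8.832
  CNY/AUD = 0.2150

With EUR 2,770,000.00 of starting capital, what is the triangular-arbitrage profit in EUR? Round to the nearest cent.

Profitable loop is EUR → CNY → AUD → EUR:
EUR 2,770,000.00 × 8.832 = CNY 24,464,640.00
CNY 24,464,640.00 × 0.2150 = AUD 5,259,897.60
AUD 5,259,897.60 × 0.5402 = EUR 2,841,396.68
Profit = EUR 2,841,396.68 − EUR 2,770,000.00

Profit: EUR 71,396.68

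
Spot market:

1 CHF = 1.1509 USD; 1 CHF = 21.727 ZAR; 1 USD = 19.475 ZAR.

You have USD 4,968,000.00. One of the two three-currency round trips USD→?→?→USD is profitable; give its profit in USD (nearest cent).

Profit: USD 157,035.51

Profitable loop is USD → ZAR → CHF → USD:
USD 4,968,000.00 × 19.475 = ZAR 96,751,800.00
ZAR 96,751,800.00 ÷ 21.727 = CHF 4,453,067.61
CHF 4,453,067.61 × 1.1509 = USD 5,125,035.51
Profit = USD 5,125,035.51 − USD 4,968,000.00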